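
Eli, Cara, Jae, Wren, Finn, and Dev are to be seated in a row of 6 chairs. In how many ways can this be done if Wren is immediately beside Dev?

Glue Wren and Dev into one block (2 internal orders), leaving 5 units to arrange in a row.
That gives 2 × 5! = 2 × 120 = 240.

240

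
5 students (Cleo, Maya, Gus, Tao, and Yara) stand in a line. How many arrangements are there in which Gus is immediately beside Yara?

Glue Gus and Yara into one block (2 internal orders), leaving 4 units to arrange in a row.
That gives 2 × 4! = 2 × 24 = 48.

48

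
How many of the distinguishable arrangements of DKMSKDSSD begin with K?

1120

With the first slot taken by K, it remains to arrange the other 8 letters (DMSKDSSD).
Those 8 letters have D appearing 3 times and S appearing 3 times, giving (8)!/(3!·3!) = 1120.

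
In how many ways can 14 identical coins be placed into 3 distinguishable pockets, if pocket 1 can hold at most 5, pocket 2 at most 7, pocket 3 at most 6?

Ignoring the caps, the number of non-negative solutions to x_1+…+x_3 = 14 is C(16,2) = 120.
Subtract solutions that violate a single cap (substitute x_i' = x_i − (cap_i+1)): x_1 ≥ 6 gives C(10,2) = 45; x_2 ≥ 8 gives C(8,2) = 28; x_3 ≥ 7 gives C(9,2) = 36. Together 109.
Add back pairs where two caps are both exceeded: 1 + 3 + 0 = 4.
By inclusion–exclusion the count is 120 − 109 + 4 = 15.

15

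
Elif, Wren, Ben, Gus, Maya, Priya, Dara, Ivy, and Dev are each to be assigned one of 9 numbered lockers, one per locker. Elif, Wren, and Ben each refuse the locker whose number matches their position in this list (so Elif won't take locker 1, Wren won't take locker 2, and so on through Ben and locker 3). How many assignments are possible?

Let Aᵢ (for i ∈ {1, 2, 3}) be the placements that put person i in their forbidden locker. Any j of these fix j positions, leaving (9−j)! ways to fill the rest, and there are C(3,j) ways to pick which j.
By inclusion–exclusion, the number of valid placements is Σ_{j=0}^{3} (−1)^j C(3,j)·(9−j)!.
Computing: 362880 − 120960 + 15120 − 720 = 256320.

256320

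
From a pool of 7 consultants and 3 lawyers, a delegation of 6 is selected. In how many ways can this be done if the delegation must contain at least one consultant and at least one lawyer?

203

With no constraint there are C(10,6) = 210 possible selections.
Subtract selections that omit an entire group: no consultants → C(3,6) = 0; no lawyers → C(7,6) = 7.
Both groups omitted at once is impossible, so 210 − 7 = 203.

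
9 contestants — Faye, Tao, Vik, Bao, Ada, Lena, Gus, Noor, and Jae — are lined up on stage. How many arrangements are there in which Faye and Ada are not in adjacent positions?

Of the 9! = 362880 arrangements, those with Faye and Ada adjacent number 2 × 8! = 80640 (treat the pair as a block with 2 internal orders).
Complementary counting: 362880 − 80640 = 282240.

282240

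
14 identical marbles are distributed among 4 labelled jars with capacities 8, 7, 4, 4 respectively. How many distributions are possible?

145

By stars and bars, unrestricted non-negative solutions to x_1+…+x_4 = 14 number C(14+3,3) = 680.
Subtract solutions that violate a single cap (substitute x_i' = x_i − (cap_i+1)): x_1 ≥ 9 gives C(8,3) = 56; x_2 ≥ 8 gives C(9,3) = 84; x_3 ≥ 5 gives C(12,3) = 220; x_4 ≥ 5 gives C(12,3) = 220. Together 580.
Add back pairs where two caps are both exceeded: 0 + 1 + 1 + 4 + 4 + 35 = 45.
By inclusion–exclusion the count is 680 − 580 + 45 = 145.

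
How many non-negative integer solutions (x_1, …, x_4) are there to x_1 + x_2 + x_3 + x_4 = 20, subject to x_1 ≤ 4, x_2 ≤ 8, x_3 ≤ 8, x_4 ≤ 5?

55

Without the upper bounds there are C(23,3) = 1771 ways to split 20 among 4 variables.
Subtract solutions that violate a single cap (substitute x_i' = x_i − (cap_i+1)): x_1 ≥ 5 gives C(18,3) = 816; x_2 ≥ 9 gives C(14,3) = 364; x_3 ≥ 9 gives C(14,3) = 364; x_4 ≥ 6 gives C(17,3) = 680. Together 2224.
Add back pairs where two caps are both exceeded: 84 + 84 + 220 + 10 + 56 + 56 = 510.
Subtract triples: 0 + 1 + 1 + 0 = 2.
By inclusion–exclusion the count is 1771 − 2224 + 510 − 2 = 55.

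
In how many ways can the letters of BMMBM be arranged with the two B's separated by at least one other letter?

Total arrangements of BMMBM: 5!/(3!·2!) = 10.
If the two B's are adjacent, glue them into one block, leaving 4 items to arrange: (4)!/(3!) = 4 ways.
Hence 10 − 4 = 6.

6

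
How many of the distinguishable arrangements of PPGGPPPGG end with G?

56

With the last slot taken by G, it remains to arrange the other 8 letters (PPGPPPGG).
Those 8 letters have G appearing 3 times and P appearing 5 times, giving (8)!/(5!·3!) = 56.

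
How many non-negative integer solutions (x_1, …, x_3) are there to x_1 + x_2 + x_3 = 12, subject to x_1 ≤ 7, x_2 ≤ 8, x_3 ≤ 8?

Without the upper bounds there are C(14,2) = 91 ways to split 12 among 3 variables.
Subtract solutions that violate a single cap (substitute x_i' = x_i − (cap_i+1)): x_1 ≥ 8 gives C(6,2) = 15; x_2 ≥ 9 gives C(5,2) = 10; x_3 ≥ 9 gives C(5,2) = 10. Together 35.
No two caps can be exceeded simultaneously, so the pair terms are all 0.
By inclusion–exclusion the count is 91 − 35 + 0 = 56.

56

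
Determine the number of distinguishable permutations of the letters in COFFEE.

180

Letter multiplicities in COFFEE: C×1, E×2, F×2, O×1.
The number of distinct arrangements is 6!/(2!·2!) = 720/4 = 180.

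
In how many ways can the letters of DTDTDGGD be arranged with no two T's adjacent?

Total arrangements of DTDTDGGD: 8!/(4!·2!·2!) = 420.
Arrangements with the T's together: treat TT as one letter, giving (7)!/(4!·2!) = 105.
Hence 420 − 105 = 315.

315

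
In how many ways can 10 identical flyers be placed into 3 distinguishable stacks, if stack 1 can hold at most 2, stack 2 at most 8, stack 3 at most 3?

Without the upper bounds there are C(12,2) = 66 ways to split 10 among 3 stacks.
Subtract solutions that violate a single cap (substitute x_i' = x_i − (cap_i+1)): x_1 ≥ 3 gives C(9,2) = 36; x_2 ≥ 9 gives C(3,2) = 3; x_3 ≥ 4 gives C(8,2) = 28. Together 67.
Add back pairs where two caps are both exceeded: 0 + 10 + 0 = 10.
By inclusion–exclusion the count is 66 − 67 + 10 = 9.

9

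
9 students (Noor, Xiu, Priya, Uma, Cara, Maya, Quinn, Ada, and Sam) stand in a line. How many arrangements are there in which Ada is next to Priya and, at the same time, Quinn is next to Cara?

Treat {Ada,Priya} as one block (2 orders) and {Quinn,Cara} as another (2 orders).
That leaves 7 units to arrange: 2 × 2 × 7! = 4 × 5040 = 20160.

20160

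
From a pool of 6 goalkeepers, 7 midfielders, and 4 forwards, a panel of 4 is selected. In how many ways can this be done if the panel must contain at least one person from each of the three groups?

1176

With no constraint there are C(17,4) = 2380 possible selections.
Selections missing a whole group: no goalkeepers → C(11,4) = 330; no midfielders → C(10,4) = 210; no forwards → C(13,4) = 715.
Add back selections omitting two groups (i.e. drawn from a single group): C(6,4) + C(7,4) + C(4,4) = 51.
By inclusion–exclusion: 2380 − 1255 + 51 = 1176.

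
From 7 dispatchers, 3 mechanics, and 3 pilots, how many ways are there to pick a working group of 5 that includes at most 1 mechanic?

Split by how many mechanics are chosen (0 through 1).
Sum: C(3,0)·C(10,5) + C(3,1)·C(10,4) = 252 + 630 = 882.

882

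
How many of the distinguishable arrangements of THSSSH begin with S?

Fix S in the first position and arrange the remaining 5 letters.
Those 5 letters have H appearing twice and S appearing twice, giving (5)!/(2!·2!) = 30.

30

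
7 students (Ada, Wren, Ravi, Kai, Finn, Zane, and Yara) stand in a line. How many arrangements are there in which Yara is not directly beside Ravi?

Of the 7! = 5040 arrangements, those with Yara and Ravi adjacent number 2 × 6! = 1440 (treat the pair as a block with 2 internal orders).
So 5040 − 1440 = 3600 arrangements keep them apart.

3600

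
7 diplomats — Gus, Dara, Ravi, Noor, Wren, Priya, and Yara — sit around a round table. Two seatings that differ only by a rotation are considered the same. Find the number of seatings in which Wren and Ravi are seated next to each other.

240

Treat {Wren, Ravi} as one unit (2 internal orders) and seat the resulting 6 units around the table: (5)! circular arrangements.
So 2 × (5)! = 2 × 120 = 240.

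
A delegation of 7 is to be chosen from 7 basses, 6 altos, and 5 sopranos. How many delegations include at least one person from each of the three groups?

With no constraint there are C(18,7) = 31824 possible selections.
Subtract selections that omit an entire group: no basses → C(11,7) = 330; no altos → C(12,7) = 792; no sopranos → C(13,7) = 1716.
Add back selections omitting two groups (i.e. drawn from a single group): C(7,7) + C(6,7) + C(5,7) = 1.
By inclusion–exclusion: 31824 − 2838 + 1 = 28987.

28987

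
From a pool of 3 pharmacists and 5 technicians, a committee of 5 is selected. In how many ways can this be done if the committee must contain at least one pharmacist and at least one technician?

55

Unrestricted: C(8,5) = 56 ways to pick any 5 of the 8.
Subtract selections that omit an entire group: no pharmacists → C(5,5) = 1; no technicians → C(3,5) = 0.
Both groups omitted at once is impossible, so 56 − 1 = 55.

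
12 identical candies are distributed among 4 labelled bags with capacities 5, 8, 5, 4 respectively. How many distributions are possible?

Ignoring the caps, the number of non-negative solutions to x_1+…+x_4 = 12 is C(15,3) = 455.
Subtract solutions that violate a single cap (substitute x_i' = x_i − (cap_i+1)): x_1 ≥ 6 gives C(9,3) = 84; x_2 ≥ 9 gives C(6,3) = 20; x_3 ≥ 6 gives C(9,3) = 84; x_4 ≥ 5 gives C(10,3) = 120. Together 308.
Add back pairs where two caps are both exceeded: 0 + 1 + 4 + 0 + 0 + 4 = 9.
By inclusion–exclusion the count is 455 − 308 + 9 = 156.

156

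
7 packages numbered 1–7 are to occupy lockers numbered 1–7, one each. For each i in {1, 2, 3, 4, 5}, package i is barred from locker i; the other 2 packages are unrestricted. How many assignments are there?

2428

Let Aᵢ (for 1 ≤ i ≤ 5) be the placements that put package i in its forbidden locker. Any j of these fix j positions, leaving (7−j)! ways to fill the rest, and there are C(5,j) ways to pick which j.
By inclusion–exclusion, the number of valid placements is Σ_{j=0}^{5} (−1)^j C(5,j)·(7−j)!.
Computing: 5040 − 3600 + 1200 − 240 + 30 − 2 = 2428.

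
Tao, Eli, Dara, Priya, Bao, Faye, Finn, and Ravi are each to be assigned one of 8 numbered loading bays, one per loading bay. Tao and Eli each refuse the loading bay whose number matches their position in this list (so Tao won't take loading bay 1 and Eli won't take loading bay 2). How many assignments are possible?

Let Aᵢ (for i ∈ {1, 2}) be the placements that put person i in their forbidden loading bay. Any j of these fix j positions, leaving (8−j)! ways to fill the rest, and there are C(2,j) ways to pick which j.
By inclusion–exclusion, the number of valid placements is Σ_{j=0}^{2} (−1)^j C(2,j)·(8−j)!.
Computing: 40320 − 10080 + 720 = 30960.

30960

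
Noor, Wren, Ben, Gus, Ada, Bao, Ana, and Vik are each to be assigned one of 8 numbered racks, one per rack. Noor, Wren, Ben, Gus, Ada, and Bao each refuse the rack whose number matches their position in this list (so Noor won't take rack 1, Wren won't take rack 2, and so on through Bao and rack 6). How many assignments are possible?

18806

Let Aᵢ (for 1 ≤ i ≤ 6) be the placements that put person i in their forbidden rack. Any j of these fix j positions, leaving (8−j)! ways to fill the rest, and there are C(6,j) ways to pick which j.
By inclusion–exclusion, the number of valid placements is Σ_{j=0}^{6} (−1)^j C(6,j)·(8−j)!.
Computing: 40320 − 30240 + 10800 − 2400 + 360 − 36 + 2 = 18806.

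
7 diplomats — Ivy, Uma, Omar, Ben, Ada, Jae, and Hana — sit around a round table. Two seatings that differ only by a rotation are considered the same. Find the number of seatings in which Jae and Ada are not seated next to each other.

All circular seatings of 7 people number (6)! = 720.
Those with Jae next to Ada: fuse the pair into one unit and seat 6 units around a circle — 2·(5)! = 240.
Subtracting, 720 − 240 = 480.

480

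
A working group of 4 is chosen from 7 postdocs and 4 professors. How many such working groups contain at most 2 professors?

Split by how many professors are chosen (0 through 2).
Sum: C(4,0)·C(7,4) + C(4,1)·C(7,3) + C(4,2)·C(7,2) = 35 + 140 + 126 = 301.

301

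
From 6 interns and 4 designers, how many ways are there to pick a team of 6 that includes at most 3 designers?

Split by how many designers are chosen (0 through 3).
Sum: C(4,0)·C(6,6) + C(4,1)·C(6,5) + C(4,2)·C(6,4) + C(4,3)·C(6,3) = 1 + 24 + 90 + 80 = 195.

195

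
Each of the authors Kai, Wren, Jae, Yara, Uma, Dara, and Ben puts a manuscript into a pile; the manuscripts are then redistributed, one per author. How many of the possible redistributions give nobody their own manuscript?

Let Aᵢ be the assignments in which author i gets their own manuscript. We want the size of the complement of A₁∪…∪A_7.
By inclusion–exclusion this is Σ_{j=0}^{7} (−1)^j C(7,j)·(7−j)!.
Computing: 5040 − 5040 + 2520 − 840 + 210 − 42 + 7 − 1 = 1854.

1854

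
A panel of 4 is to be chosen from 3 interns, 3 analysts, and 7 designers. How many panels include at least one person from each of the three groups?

315

Unrestricted: C(13,4) = 715 ways to pick any 4 of the 13.
Subtract selections that omit an entire group: no interns → C(10,4) = 210; no analysts → C(10,4) = 210; no designers → C(6,4) = 15.
Add back selections omitting two groups (i.e. drawn from a single group): C(3,4) + C(3,4) + C(7,4) = 35.
By inclusion–exclusion: 715 − 435 + 35 = 315.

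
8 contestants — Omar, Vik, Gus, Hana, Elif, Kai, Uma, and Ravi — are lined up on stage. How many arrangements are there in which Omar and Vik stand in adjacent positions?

10080

Place the 6 others and the Omar-Vik pair as 7 objects in a line; the pair has 2 internal arrangements.
That gives 2 × 7! = 2 × 5040 = 10080.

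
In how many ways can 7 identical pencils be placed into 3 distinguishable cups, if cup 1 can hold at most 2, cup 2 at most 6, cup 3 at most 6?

Ignoring the caps, the number of non-negative solutions to x_1+…+x_3 = 7 is C(9,2) = 36.
Subtract solutions that violate a single cap (substitute x_i' = x_i − (cap_i+1)): x_1 ≥ 3 gives C(6,2) = 15; x_2 ≥ 7 gives C(2,2) = 1; x_3 ≥ 7 gives C(2,2) = 1. Together 17.
No two caps can be exceeded simultaneously, so the pair terms are all 0.
By inclusion–exclusion the count is 36 − 17 + 0 = 19.

19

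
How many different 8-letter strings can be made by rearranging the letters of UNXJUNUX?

1680

UNXJUNUX has 8 letters with N appearing twice, U appearing 3 times, and X appearing twice.
Dividing 8! = 40320 by 3!·2!·2! = 24 for the repeated letters gives 1680.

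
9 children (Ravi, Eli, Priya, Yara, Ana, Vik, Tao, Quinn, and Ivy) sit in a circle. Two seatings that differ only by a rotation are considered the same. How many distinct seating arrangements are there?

40320

Fix one person's seat to break rotational symmetry; the remaining 8 people can be arranged in (8)! = 40320 ways.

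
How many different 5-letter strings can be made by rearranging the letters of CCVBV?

The 5 letters of CCVBV have repeats: C appearing twice and V appearing twice.
The number of distinct arrangements is 5!/(2!·2!) = 120/4 = 30.

30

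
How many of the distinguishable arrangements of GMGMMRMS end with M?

With the last slot taken by M, it remains to arrange the other 7 letters (GGMMRMS).
Those 7 letters have G appearing twice and M appearing 3 times, giving (7)!/(3!·2!) = 420.

420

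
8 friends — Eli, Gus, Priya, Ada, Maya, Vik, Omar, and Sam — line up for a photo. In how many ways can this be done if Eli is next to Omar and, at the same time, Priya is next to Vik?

Treat {Eli,Omar} as one block (2 orders) and {Priya,Vik} as another (2 orders).
That leaves 6 units to arrange: 2 × 2 × 6! = 4 × 720 = 2880.

2880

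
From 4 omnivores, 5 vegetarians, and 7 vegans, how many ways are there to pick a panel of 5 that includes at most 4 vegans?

Split by how many vegans are chosen (0 through 4).
Sum: C(7,0)·C(9,5) + C(7,1)·C(9,4) + C(7,2)·C(9,3) + C(7,3)·C(9,2) + C(7,4)·C(9,1) = 126 + 882 + 1764 + 1260 + 315 = 4347.

4347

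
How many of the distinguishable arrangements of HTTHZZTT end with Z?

105

With the last slot taken by Z, it remains to arrange the other 7 letters (HTTHZTT).
Those 7 letters have H appearing twice and T appearing 4 times, giving (7)!/(4!·2!) = 105.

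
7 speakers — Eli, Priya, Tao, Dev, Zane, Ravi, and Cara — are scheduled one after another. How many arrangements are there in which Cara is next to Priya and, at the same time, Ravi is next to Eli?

Treat {Cara,Priya} as one block (2 orders) and {Ravi,Eli} as another (2 orders).
That leaves 5 units to arrange: 2 × 2 × 5! = 4 × 120 = 480.

480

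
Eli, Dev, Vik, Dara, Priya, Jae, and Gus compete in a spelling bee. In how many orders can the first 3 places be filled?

There are 7 choices for 1st place, 6 for 2nd, and 5 for 3rd.
That gives 7 × 6 × 5 = 210.

210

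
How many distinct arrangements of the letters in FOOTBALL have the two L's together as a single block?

2520

Treat the 2 copies of L as a single block. The multiset to arrange is then {LL, A, B, F, O, O, T}, 7 items in all.
That gives (7)!/(2!) = 2520 arrangements.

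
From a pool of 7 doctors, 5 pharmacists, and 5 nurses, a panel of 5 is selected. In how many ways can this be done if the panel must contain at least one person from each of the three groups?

4375

Total 5-person selections from all 17: C(17,5) = 6188.
Subtract selections that omit an entire group: no doctors → C(10,5) = 252; no pharmacists → C(12,5) = 792; no nurses → C(12,5) = 792.
Add back selections omitting two groups (i.e. drawn from a single group): C(7,5) + C(5,5) + C(5,5) = 23.
By inclusion–exclusion: 6188 − 1836 + 23 = 4375.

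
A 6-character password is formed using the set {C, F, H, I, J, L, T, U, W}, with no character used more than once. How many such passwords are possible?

60480

With no repetition, fill the 6 characters in order: 9 choices, then 8, down to 4.
9 × 8 × 7 × 6 × 5 × 4 = 60480.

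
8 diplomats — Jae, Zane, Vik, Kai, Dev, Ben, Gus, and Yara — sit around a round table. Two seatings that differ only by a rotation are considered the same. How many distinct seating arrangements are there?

5040

Fix one person's seat to break rotational symmetry; the remaining 7 people can be arranged in (7)! = 5040 ways.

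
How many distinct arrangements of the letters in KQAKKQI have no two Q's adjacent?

300

Total arrangements of KQAKKQI: 7!/(3!·2!) = 420.
If the two Q's are adjacent, glue them into one block, leaving 6 items to arrange: (6)!/(3!) = 120 ways.
Subtracting, 420 − 120 = 300 arrangements keep the Q's apart.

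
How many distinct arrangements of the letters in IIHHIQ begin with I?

30

With the first slot taken by I, it remains to arrange the other 5 letters (IHHIQ).
Those 5 letters have H appearing twice and I appearing twice, giving (5)!/(2!·2!) = 30.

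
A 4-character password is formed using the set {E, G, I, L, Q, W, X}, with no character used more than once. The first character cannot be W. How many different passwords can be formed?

The first character has 7−1 = 6 choices (anything except W).
The remaining 3 characters are filled from the other 6 symbols without repetition: 6 × 5 × 4 = 120.
Total: 6 × 120 = 720.

720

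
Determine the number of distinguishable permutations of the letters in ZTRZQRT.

630

The 7 letters of ZTRZQRT have repeats: R appearing twice, T appearing twice, and Z appearing twice.
The number of distinct arrangements is 7!/(2!·2!·2!) = 5040/8 = 630.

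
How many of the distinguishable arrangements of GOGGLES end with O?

120

With the last slot taken by O, it remains to arrange the other 6 letters (GGGLES).
Those 6 letters have G appearing 3 times, giving (6)!/(3!) = 120.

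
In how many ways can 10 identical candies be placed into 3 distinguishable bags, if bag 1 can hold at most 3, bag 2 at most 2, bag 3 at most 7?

6

By stars and bars, unrestricted non-negative solutions to x_1+…+x_3 = 10 number C(10+2,2) = 66.
Subtract solutions that violate a single cap (substitute x_i' = x_i − (cap_i+1)): x_1 ≥ 4 gives C(8,2) = 28; x_2 ≥ 3 gives C(9,2) = 36; x_3 ≥ 8 gives C(4,2) = 6. Together 70.
Add back pairs where two caps are both exceeded: 10 + 0 + 0 = 10.
By inclusion–exclusion the count is 66 − 70 + 10 = 6.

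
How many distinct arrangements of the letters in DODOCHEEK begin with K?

5040

Fix K in the first position and arrange the remaining 8 letters.
Those 8 letters have D appearing twice, E appearing twice, and O appearing twice, giving (8)!/(2!·2!·2!) = 5040.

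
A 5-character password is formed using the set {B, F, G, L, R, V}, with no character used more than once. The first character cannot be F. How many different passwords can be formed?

600

The first character has 6−1 = 5 choices (anything except F).
The remaining 4 characters are filled from the other 5 symbols without repetition: 5 × 4 × 3 × 2 = 120.
Total: 5 × 120 = 600.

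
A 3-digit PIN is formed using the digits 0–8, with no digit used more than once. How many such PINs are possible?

504

Choose and order 3 of the 9 symbols: the first digit has 9 options, the next 8, then 7.
That product is 9 × 8 × 7 = 504.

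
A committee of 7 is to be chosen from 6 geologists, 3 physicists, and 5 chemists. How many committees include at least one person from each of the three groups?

Total 7-person selections from all 14: C(14,7) = 3432.
Selections missing a whole group: no geologists → C(8,7) = 8; no physicists → C(11,7) = 330; no chemists → C(9,7) = 36.
Add back selections omitting two groups (i.e. drawn from a single group): C(6,7) + C(3,7) + C(5,7) = 0.
By inclusion–exclusion: 3432 − 374 + 0 = 3058.

3058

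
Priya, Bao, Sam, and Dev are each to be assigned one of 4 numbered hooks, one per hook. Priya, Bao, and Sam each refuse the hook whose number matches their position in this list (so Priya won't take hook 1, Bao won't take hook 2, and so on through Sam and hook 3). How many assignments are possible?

Let Aᵢ (for i ∈ {1, 2, 3}) be the placements that put person i in their forbidden hook. Any j of these fix j positions, leaving (4−j)! ways to fill the rest, and there are C(3,j) ways to pick which j.
By inclusion–exclusion, the number of valid placements is Σ_{j=0}^{3} (−1)^j C(3,j)·(4−j)!.
Computing: 24 − 18 + 6 − 1 = 11.

11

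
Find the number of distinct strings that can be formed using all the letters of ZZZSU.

20

Letter multiplicities in ZZZSU: S×1, U×1, Z×3.
So there are 5! / (3!) = 20 distinguishable arrangements.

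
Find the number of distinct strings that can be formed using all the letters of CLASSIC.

CLASSIC has 7 letters with C appearing twice and S appearing twice.
The number of distinct arrangements is 7!/(2!·2!) = 5040/4 = 1260.

1260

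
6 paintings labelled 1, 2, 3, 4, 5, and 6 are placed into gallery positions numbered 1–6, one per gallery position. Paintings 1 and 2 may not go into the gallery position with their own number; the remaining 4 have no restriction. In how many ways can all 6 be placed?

504

Let Aᵢ (for i ∈ {1, 2}) be the placements that put painting i in its forbidden gallery position. Any j of these fix j positions, leaving (6−j)! ways to fill the rest, and there are C(2,j) ways to pick which j.
By inclusion–exclusion, the number of valid placements is Σ_{j=0}^{2} (−1)^j C(2,j)·(6−j)!.
Computing: 720 − 240 + 24 = 504.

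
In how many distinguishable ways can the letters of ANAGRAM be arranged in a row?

ANAGRAM has 7 letters with A appearing 3 times.
Dividing 7! = 5040 by 3! = 6 for the repeated letters gives 840.

840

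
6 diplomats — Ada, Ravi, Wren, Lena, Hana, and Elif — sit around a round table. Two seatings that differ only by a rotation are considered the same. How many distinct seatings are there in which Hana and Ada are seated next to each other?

Treat {Hana, Ada} as one unit (2 internal orders) and seat the resulting 5 units around the table: (4)! circular arrangements.
So 2 × (4)! = 2 × 24 = 48.

48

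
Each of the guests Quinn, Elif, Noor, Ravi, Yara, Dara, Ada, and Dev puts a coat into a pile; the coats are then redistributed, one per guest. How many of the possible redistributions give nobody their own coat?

Let Aᵢ be the assignments in which guest i gets their own coat. We want the size of the complement of A₁∪…∪A_8.
By inclusion–exclusion this is Σ_{j=0}^{8} (−1)^j C(8,j)·(8−j)!.
Computing: 40320 − 40320 + 20160 − 6720 + 1680 − 336 + 56 − 8 + 1 = 14833.

14833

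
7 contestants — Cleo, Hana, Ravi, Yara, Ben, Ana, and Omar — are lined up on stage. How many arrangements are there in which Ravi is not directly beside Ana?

There are 7! = 5040 arrangements in all. If Ravi and Ana are adjacent, merging them into one block gives 2·(6)! = 1440 arrangements.
So 5040 − 1440 = 3600 arrangements keep them apart.

3600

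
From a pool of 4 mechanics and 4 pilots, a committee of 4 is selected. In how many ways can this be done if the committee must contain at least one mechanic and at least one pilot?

With no constraint there are C(8,4) = 70 possible selections.
Selections missing a whole group: no mechanics → C(4,4) = 1; no pilots → C(4,4) = 1.
Both groups omitted at once is impossible, so 70 − 2 = 68.

68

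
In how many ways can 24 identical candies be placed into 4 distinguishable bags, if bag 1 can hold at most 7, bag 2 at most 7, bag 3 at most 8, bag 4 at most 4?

Ignoring the caps, the number of non-negative solutions to x_1+…+x_4 = 24 is C(27,3) = 2925.
Subtract solutions that violate a single cap (substitute x_i' = x_i − (cap_i+1)): x_1 ≥ 8 gives C(19,3) = 969; x_2 ≥ 8 gives C(19,3) = 969; x_3 ≥ 9 gives C(18,3) = 816; x_4 ≥ 5 gives C(22,3) = 1540. Together 4294.
Add back pairs where two caps are both exceeded: 165 + 120 + 364 + 120 + 364 + 286 = 1419.
Subtract triples: 0 + 20 + 10 + 10 = 40.
By inclusion–exclusion the count is 2925 − 4294 + 1419 − 40 = 10.

10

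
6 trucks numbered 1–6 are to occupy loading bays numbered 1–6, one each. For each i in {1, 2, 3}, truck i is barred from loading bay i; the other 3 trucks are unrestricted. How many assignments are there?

Let Aᵢ (for i ∈ {1, 2, 3}) be the placements that put truck i in its forbidden loading bay. Any j of these fix j positions, leaving (6−j)! ways to fill the rest, and there are C(3,j) ways to pick which j.
By inclusion–exclusion, the number of valid placements is Σ_{j=0}^{3} (−1)^j C(3,j)·(6−j)!.
Computing: 720 − 360 + 72 − 6 = 426.

426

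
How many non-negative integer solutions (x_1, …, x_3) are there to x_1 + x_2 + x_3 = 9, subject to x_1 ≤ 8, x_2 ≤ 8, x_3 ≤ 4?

38

Ignoring the caps, the number of non-negative solutions to x_1+…+x_3 = 9 is C(11,2) = 55.
Subtract solutions that violate a single cap (substitute x_i' = x_i − (cap_i+1)): x_1 ≥ 9 gives C(2,2) = 1; x_2 ≥ 9 gives C(2,2) = 1; x_3 ≥ 5 gives C(6,2) = 15. Together 17.
No two caps can be exceeded simultaneously, so the pair terms are all 0.
By inclusion–exclusion the count is 55 − 17 + 0 = 38.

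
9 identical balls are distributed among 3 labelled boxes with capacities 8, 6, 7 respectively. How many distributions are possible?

45

Without the upper bounds there are C(11,2) = 55 ways to split 9 among 3 boxes.
Subtract solutions that violate a single cap (substitute x_i' = x_i − (cap_i+1)): x_1 ≥ 9 gives C(2,2) = 1; x_2 ≥ 7 gives C(4,2) = 6; x_3 ≥ 8 gives C(3,2) = 3. Together 10.
No two caps can be exceeded simultaneously, so the pair terms are all 0.
By inclusion–exclusion the count is 55 − 10 + 0 = 45.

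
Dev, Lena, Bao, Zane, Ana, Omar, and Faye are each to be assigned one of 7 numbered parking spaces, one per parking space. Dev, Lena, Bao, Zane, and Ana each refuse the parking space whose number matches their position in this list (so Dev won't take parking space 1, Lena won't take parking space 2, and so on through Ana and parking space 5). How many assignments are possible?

2428

Let Aᵢ (for 1 ≤ i ≤ 5) be the placements that put person i in their forbidden parking space. Any j of these fix j positions, leaving (7−j)! ways to fill the rest, and there are C(5,j) ways to pick which j.
By inclusion–exclusion, the number of valid placements is Σ_{j=0}^{5} (−1)^j C(5,j)·(7−j)!.
Computing: 5040 − 3600 + 1200 − 240 + 30 − 2 = 2428.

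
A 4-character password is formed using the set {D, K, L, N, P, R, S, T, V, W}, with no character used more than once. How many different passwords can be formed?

Choose and order 4 of the 10 symbols: the first character has 10 options, the next 9, then 8, 7.
That product is 10 × 9 × 8 × 7 = 5040.

5040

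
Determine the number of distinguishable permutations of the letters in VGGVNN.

Letter multiplicities in VGGVNN: G×2, N×2, V×2.
So there are 6! / (2!·2!·2!) = 90 distinguishable arrangements.

90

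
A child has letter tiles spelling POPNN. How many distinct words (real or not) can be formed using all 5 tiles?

30

The 5 letters of POPNN have repeats: N appearing twice and P appearing twice.
Dividing 5! = 120 by 2!·2! = 4 for the repeated letters gives 30.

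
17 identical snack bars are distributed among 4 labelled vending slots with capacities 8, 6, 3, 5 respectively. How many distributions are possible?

By stars and bars, unrestricted non-negative solutions to x_1+…+x_4 = 17 number C(17+3,3) = 1140.
Subtract solutions that violate a single cap (substitute x_i' = x_i − (cap_i+1)): x_1 ≥ 9 gives C(11,3) = 165; x_2 ≥ 7 gives C(13,3) = 286; x_3 ≥ 4 gives C(16,3) = 560; x_4 ≥ 6 gives C(14,3) = 364. Together 1375.
Add back pairs where two caps are both exceeded: 4 + 35 + 10 + 84 + 35 + 120 = 288.
Subtract triples: 0 + 0 + 0 + 1 = 1.
By inclusion–exclusion the count is 1140 − 1375 + 288 − 1 = 52.

52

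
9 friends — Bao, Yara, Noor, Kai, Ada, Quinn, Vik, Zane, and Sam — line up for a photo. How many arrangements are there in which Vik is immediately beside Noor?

Treat {Vik, Noor} as a single unit. There are 8 units to order, and the pair itself can be ordered 2 ways.
That gives 2 × 8! = 2 × 40320 = 80640.

80640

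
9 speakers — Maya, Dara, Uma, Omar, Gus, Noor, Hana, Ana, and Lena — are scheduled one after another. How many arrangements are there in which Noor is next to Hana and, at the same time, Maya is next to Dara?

Treat {Noor,Hana} as one block (2 orders) and {Maya,Dara} as another (2 orders).
That leaves 7 units to arrange: 2 × 2 × 7! = 4 × 5040 = 20160.

20160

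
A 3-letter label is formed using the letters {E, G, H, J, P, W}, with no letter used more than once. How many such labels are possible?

With no repetition, fill the 3 letters in order: 6 choices, then 5, down to 4.
That product is 6 × 5 × 4 = 120.

120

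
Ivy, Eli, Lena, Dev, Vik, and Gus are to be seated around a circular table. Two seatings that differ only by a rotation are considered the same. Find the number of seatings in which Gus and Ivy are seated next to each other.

48

Glue Gus and Ivy into a block (2 internal orders). Seating 5 units around a circle gives (4)! arrangements.
So 2 × (4)! = 2 × 24 = 48.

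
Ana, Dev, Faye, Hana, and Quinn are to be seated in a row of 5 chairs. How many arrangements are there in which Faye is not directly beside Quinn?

There are 5! = 120 arrangements in all. If Faye and Quinn are adjacent, merging them into one block gives 2·(4)! = 48 arrangements.
Complementary counting: 120 − 48 = 72.

72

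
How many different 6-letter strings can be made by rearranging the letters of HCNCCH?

HCNCCH has 6 letters with C appearing 3 times and H appearing twice.
Dividing 6! = 720 by 3!·2! = 12 for the repeated letters gives 60.

60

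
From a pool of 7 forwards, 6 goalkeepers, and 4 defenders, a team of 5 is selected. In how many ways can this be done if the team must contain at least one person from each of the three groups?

Unrestricted: C(17,5) = 6188 ways to pick any 5 of the 17.
Subtract selections that omit an entire group: no forwards → C(10,5) = 252; no goalkeepers → C(11,5) = 462; no defenders → C(13,5) = 1287.
Add back selections omitting two groups (i.e. drawn from a single group): C(7,5) + C(6,5) + C(4,5) = 27.
By inclusion–exclusion: 6188 − 2001 + 27 = 4214.

4214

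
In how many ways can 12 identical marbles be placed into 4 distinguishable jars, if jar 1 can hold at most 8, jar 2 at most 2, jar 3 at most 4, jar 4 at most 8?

Ignoring the caps, the number of non-negative solutions to x_1+…+x_4 = 12 is C(15,3) = 455.
Subtract solutions that violate a single cap (substitute x_i' = x_i − (cap_i+1)): x_1 ≥ 9 gives C(6,3) = 20; x_2 ≥ 3 gives C(12,3) = 220; x_3 ≥ 5 gives C(10,3) = 120; x_4 ≥ 9 gives C(6,3) = 20. Together 380.
Add back pairs where two caps are both exceeded: 1 + 0 + 0 + 35 + 1 + 0 = 37.
By inclusion–exclusion the count is 455 − 380 + 37 = 112.

112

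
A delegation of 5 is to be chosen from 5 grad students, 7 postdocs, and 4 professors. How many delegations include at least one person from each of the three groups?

3010

Unrestricted: C(16,5) = 4368 ways to pick any 5 of the 16.
Selections missing a whole group: no grad students → C(11,5) = 462; no postdocs → C(9,5) = 126; no professors → C(12,5) = 792.
Add back selections omitting two groups (i.e. drawn from a single group): C(5,5) + C(7,5) + C(4,5) = 22.
By inclusion–exclusion: 4368 − 1380 + 22 = 3010.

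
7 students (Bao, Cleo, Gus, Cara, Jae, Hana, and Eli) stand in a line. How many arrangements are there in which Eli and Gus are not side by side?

3600

Of the 7! = 5040 arrangements, those with Eli and Gus adjacent number 2 × 6! = 1440 (treat the pair as a block with 2 internal orders).
Complementary counting: 5040 − 1440 = 3600.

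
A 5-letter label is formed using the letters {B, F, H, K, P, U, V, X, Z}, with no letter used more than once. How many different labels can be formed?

With no repetition, fill the 5 letters in order: 9 choices, then 8, down to 5.
9 × 8 × 7 × 6 × 5 = 15120.

15120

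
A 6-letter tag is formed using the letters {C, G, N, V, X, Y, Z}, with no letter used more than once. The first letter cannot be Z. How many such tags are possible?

The first letter has 7−1 = 6 choices (anything except Z).
The remaining 5 letters are filled from the other 6 symbols without repetition: 6 × 5 × 4 × 3 × 2 = 720.
Total: 6 × 720 = 4320.

4320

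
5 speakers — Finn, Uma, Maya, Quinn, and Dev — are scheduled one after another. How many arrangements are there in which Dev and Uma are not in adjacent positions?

72

Of the 5! = 120 arrangements, those with Dev and Uma adjacent number 2 × 4! = 48 (treat the pair as a block with 2 internal orders).
So 120 − 48 = 72 arrangements keep them apart.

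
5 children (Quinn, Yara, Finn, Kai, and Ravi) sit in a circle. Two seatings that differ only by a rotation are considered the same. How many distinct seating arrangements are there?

24

Fix one person's seat to break rotational symmetry; the remaining 4 people can be arranged in (4)! = 24 ways.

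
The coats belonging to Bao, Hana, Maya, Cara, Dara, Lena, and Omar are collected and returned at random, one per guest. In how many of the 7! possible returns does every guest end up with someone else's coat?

Let Aᵢ be the assignments in which guest i gets their own coat. We want the size of the complement of A₁∪…∪A_7.
By inclusion–exclusion this is Σ_{j=0}^{7} (−1)^j C(7,j)·(7−j)!.
Computing: 5040 − 5040 + 2520 − 840 + 210 − 42 + 7 − 1 = 1854.

1854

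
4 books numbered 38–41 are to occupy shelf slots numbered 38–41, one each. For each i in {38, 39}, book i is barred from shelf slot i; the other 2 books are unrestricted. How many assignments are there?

14

Let Aᵢ (for i ∈ {38, 39}) be the placements that put book i in its forbidden shelf slot. Any j of these fix j positions, leaving (4−j)! ways to fill the rest, and there are C(2,j) ways to pick which j.
By inclusion–exclusion, the number of valid placements is Σ_{j=0}^{2} (−1)^j C(2,j)·(4−j)!.
Computing: 24 − 12 + 2 = 14.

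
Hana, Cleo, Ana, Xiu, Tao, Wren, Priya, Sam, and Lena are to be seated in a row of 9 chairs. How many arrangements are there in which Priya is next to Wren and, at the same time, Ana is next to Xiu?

Treat {Priya,Wren} as one block (2 orders) and {Ana,Xiu} as another (2 orders).
That leaves 7 units to arrange: 2 × 2 × 7! = 4 × 5040 = 20160.

20160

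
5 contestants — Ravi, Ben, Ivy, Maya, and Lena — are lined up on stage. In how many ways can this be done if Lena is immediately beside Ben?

Glue Lena and Ben into one block (2 internal orders), leaving 4 units to arrange in a row.
So the count is 2·(4)! = 48.

48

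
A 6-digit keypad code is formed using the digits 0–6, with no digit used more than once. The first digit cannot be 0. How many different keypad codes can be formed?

The first digit has 7−1 = 6 choices (anything except 0).
The remaining 5 digits are filled from the other 6 symbols without repetition: 6 × 5 × 4 × 3 × 2 = 720.
Total: 6 × 720 = 4320.

4320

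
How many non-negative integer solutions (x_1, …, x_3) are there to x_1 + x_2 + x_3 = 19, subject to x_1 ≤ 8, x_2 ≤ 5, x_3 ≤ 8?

Ignoring the caps, the number of non-negative solutions to x_1+…+x_3 = 19 is C(21,2) = 210.
Subtract solutions that violate a single cap (substitute x_i' = x_i − (cap_i+1)): x_1 ≥ 9 gives C(12,2) = 66; x_2 ≥ 6 gives C(15,2) = 105; x_3 ≥ 9 gives C(12,2) = 66. Together 237.
Add back pairs where two caps are both exceeded: 15 + 3 + 15 = 33.
By inclusion–exclusion the count is 210 − 237 + 33 = 6.

6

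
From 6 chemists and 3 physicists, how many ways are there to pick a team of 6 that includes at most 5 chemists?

Split by how many chemists are chosen (0 through 5).
Sum: C(6,0)·C(3,6) + C(6,1)·C(3,5) + C(6,2)·C(3,4) + C(6,3)·C(3,3) + C(6,4)·C(3,2) + C(6,5)·C(3,1) = 0 + 0 + 0 + 20 + 45 + 18 = 83.

83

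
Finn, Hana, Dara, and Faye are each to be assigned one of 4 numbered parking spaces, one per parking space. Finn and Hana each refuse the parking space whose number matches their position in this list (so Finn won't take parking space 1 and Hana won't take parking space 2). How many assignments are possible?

14

Let Aᵢ (for i ∈ {1, 2}) be the placements that put person i in their forbidden parking space. Any j of these fix j positions, leaving (4−j)! ways to fill the rest, and there are C(2,j) ways to pick which j.
By inclusion–exclusion, the number of valid placements is Σ_{j=0}^{2} (−1)^j C(2,j)·(4−j)!.
Computing: 24 − 12 + 2 = 14.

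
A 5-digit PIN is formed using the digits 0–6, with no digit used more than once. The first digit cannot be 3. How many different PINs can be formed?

The first digit has 7−1 = 6 choices (anything except 3).
The remaining 4 digits are filled from the other 6 symbols without repetition: 6 × 5 × 4 × 3 = 360.
Total: 6 × 360 = 2160.

2160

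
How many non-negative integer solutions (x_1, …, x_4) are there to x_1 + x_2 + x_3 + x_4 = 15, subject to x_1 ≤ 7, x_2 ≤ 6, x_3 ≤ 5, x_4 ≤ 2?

46

Ignoring the caps, the number of non-negative solutions to x_1+…+x_4 = 15 is C(18,3) = 816.
Subtract solutions that violate a single cap (substitute x_i' = x_i − (cap_i+1)): x_1 ≥ 8 gives C(10,3) = 120; x_2 ≥ 7 gives C(11,3) = 165; x_3 ≥ 6 gives C(12,3) = 220; x_4 ≥ 3 gives C(15,3) = 455. Together 960.
Add back pairs where two caps are both exceeded: 1 + 4 + 35 + 10 + 56 + 84 = 190.
By inclusion–exclusion the count is 816 − 960 + 190 = 46.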